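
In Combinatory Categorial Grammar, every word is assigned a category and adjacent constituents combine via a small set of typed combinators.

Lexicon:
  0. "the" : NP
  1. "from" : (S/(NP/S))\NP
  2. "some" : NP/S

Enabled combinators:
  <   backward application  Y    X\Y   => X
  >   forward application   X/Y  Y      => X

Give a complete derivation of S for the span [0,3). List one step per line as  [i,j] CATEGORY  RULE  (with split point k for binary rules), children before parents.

[0,3] S   >
  [0,2] S/(NP/S)   <
    [0,1] "the" : NP
    [1,2] "from" : (S/(NP/S))\NP
  [2,3] "some" : NP/S

[0,1] NP  lex  "the"
[1,2] (S/(NP/S))\NP  lex  "from"
[0,2] S/(NP/S)  <  k=1
[2,3] NP/S  lex  "some"
[0,3] S  >  k=2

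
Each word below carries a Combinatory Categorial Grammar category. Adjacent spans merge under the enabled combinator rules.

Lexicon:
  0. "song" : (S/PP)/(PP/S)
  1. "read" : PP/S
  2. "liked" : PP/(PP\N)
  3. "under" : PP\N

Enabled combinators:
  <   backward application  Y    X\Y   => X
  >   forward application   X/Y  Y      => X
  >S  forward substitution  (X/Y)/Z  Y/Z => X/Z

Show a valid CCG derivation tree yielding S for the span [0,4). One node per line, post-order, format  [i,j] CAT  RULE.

[0,1] (S/PP)/(PP/S)  lex  "song"
[1,2] PP/S  lex  "read"
[0,2] S/PP  >  k=1
[2,3] PP/(PP\N)  lex  "liked"
[3,4] PP\N  lex  "under"
[2,4] PP  >  k=3
[0,4] S  >  k=2

[0,4] S   >
  [0,2] S/PP   >
    [0,1] "song" : (S/PP)/(PP/S)
    [1,2] "read" : PP/S
  [2,4] PP   >
    [2,3] "liked" : PP/(PP\N)
    [3,4] "under" : PP\N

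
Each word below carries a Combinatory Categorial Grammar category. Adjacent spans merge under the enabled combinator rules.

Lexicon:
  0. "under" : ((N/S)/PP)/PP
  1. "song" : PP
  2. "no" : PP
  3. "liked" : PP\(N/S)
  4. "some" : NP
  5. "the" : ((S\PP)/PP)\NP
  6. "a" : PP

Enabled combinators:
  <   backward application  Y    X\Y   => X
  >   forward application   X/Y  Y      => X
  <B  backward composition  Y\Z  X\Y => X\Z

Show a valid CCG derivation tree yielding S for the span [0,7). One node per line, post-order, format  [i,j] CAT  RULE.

[0,1] ((N/S)/PP)/PP  lex  "under"
[1,2] PP  lex  "song"
[0,2] (N/S)/PP  >  k=1
[2,3] PP  lex  "no"
[0,3] N/S  >  k=2
[3,4] PP\(N/S)  lex  "liked"
[0,4] PP  <  k=3
[4,5] NP  lex  "some"
[5,6] ((S\PP)/PP)\NP  lex  "the"
[4,6] (S\PP)/PP  <  k=5
[6,7] PP  lex  "a"
[4,7] S\PP  >  k=6
[0,7] S  <  k=4

[0,7] S   <
  [0,4] PP   <
    [0,3] N/S   >
      [0,2] (N/S)/PP   >
        [0,1] "under" : ((N/S)/PP)/PP
        [1,2] "song" : PP
      [2,3] "no" : PP
    [3,4] "liked" : PP\(N/S)
  [4,7] S\PP   >
    [4,6] (S\PP)/PP   <
      [4,5] "some" : NP
      [5,6] "the" : ((S\PP)/PP)\NP
    [6,7] "a" : PP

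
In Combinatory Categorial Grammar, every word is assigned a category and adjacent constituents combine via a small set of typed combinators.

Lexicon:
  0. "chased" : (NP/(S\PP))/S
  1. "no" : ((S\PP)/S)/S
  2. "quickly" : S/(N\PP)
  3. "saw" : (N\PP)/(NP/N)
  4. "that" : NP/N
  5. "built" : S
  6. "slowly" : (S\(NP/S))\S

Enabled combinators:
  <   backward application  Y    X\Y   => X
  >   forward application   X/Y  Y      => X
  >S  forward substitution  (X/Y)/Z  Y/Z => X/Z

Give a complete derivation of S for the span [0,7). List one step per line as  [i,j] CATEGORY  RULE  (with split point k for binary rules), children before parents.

[0,1] (NP/(S\PP))/S  lex  "chased"
[1,2] ((S\PP)/S)/S  lex  "no"
[2,3] S/(N\PP)  lex  "quickly"
[3,4] (N\PP)/(NP/N)  lex  "saw"
[4,5] NP/N  lex  "that"
[3,5] N\PP  >  k=4
[2,5] S  >  k=3
[1,5] (S\PP)/S  >  k=2
[0,5] NP/S  >S  k=1
[5,6] S  lex  "built"
[6,7] (S\(NP/S))\S  lex  "slowly"
[5,7] S\(NP/S)  <  k=6
[0,7] S  <  k=5

[0,7] S   <
  [0,5] NP/S   >S
    [0,1] "chased" : (NP/(S\PP))/S
    [1,5] (S\PP)/S   >
      [1,2] "no" : ((S\PP)/S)/S
      [2,5] S   >
        [2,3] "quickly" : S/(N\PP)
        [3,5] N\PP   >
          [3,4] "saw" : (N\PP)/(NP/N)
          [4,5] "that" : NP/N
  [5,7] S\(NP/S)   <
    [5,6] "built" : S
    [6,7] "slowly" : (S\(NP/S))\S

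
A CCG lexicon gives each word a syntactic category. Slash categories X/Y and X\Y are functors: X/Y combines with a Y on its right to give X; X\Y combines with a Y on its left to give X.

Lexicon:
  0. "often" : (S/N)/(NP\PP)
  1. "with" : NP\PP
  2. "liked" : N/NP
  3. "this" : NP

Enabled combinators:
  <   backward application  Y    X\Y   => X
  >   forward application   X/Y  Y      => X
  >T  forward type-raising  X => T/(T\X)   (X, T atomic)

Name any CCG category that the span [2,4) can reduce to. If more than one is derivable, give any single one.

N

[0,4] S   >
  [0,2] S/N   >
    [0,1] "often" : (S/N)/(NP\PP)
    [1,2] "with" : NP\PP
  [2,4] N   >
    [2,3] "liked" : N/NP
    [3,4] "this" : NP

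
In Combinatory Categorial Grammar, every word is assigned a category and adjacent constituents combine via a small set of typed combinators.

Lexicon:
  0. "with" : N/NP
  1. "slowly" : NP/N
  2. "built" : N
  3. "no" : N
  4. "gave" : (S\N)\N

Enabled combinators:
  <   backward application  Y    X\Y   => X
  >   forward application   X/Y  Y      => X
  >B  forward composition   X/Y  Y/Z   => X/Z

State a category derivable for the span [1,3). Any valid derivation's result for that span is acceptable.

NP

[0,5] S   <
  [0,3] N   >
    [0,1] "with" : N/NP
    [1,3] NP   >
      [1,2] "slowly" : NP/N
      [2,3] "built" : N
  [3,5] S\N   <
    [3,4] "no" : N
    [4,5] "gave" : (S\N)\N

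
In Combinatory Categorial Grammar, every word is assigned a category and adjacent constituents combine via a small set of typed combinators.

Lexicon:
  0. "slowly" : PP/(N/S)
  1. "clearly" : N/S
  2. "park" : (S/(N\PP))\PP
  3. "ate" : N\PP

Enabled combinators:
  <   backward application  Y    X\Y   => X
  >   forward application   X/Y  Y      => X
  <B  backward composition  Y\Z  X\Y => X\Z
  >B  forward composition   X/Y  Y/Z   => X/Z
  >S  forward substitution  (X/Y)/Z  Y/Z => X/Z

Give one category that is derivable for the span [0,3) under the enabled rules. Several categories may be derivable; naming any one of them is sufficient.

[0,4] S   >
  [0,3] S/(N\PP)   <
    [0,2] PP   >
      [0,1] "slowly" : PP/(N/S)
      [1,2] "clearly" : N/S
    [2,3] "park" : (S/(N\PP))\PP
  [3,4] "ate" : N\PP

S/(N\PP)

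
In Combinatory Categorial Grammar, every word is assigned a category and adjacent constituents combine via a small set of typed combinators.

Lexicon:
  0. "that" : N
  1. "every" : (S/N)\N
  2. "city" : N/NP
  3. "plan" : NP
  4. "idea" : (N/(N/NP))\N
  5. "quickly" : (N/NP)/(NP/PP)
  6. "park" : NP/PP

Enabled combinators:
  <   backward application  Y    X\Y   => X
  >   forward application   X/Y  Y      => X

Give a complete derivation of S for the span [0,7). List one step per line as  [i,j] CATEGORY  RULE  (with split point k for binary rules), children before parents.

[0,1] N  lex  "that"
[1,2] (S/N)\N  lex  "every"
[0,2] S/N  <  k=1
[2,3] N/NP  lex  "city"
[3,4] NP  lex  "plan"
[2,4] N  >  k=3
[4,5] (N/(N/NP))\N  lex  "idea"
[2,5] N/(N/NP)  <  k=4
[5,6] (N/NP)/(NP/PP)  lex  "quickly"
[6,7] NP/PP  lex  "park"
[5,7] N/NP  >  k=6
[2,7] N  >  k=5
[0,7] S  >  k=2

[0,7] S   >
  [0,2] S/N   <
    [0,1] "that" : N
    [1,2] "every" : (S/N)\N
  [2,7] N   >
    [2,5] N/(N/NP)   <
      [2,4] N   >
        [2,3] "city" : N/NP
        [3,4] "plan" : NP
      [4,5] "idea" : (N/(N/NP))\N
    [5,7] N/NP   >
      [5,6] "quickly" : (N/NP)/(NP/PP)
      [6,7] "park" : NP/PP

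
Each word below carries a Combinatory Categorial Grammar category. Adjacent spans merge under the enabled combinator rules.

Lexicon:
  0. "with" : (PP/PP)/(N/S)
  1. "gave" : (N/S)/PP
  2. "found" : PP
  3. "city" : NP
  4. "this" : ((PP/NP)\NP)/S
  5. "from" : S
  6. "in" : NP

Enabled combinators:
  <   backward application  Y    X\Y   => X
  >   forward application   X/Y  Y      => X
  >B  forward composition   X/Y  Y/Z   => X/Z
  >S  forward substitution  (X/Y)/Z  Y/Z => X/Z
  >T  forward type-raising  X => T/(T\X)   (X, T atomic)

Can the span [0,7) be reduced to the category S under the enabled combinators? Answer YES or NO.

NO

(PP/PP)/(N/S) (N/S)/PP PP NP ((PP/NP)\NP)/S S NP
CKY chart[0,7] = {N/(N\PP), NP/(NP\PP), PP, PP/(NP\NP), PP/(PP\PP), S/(S\PP)}; S ∉ chart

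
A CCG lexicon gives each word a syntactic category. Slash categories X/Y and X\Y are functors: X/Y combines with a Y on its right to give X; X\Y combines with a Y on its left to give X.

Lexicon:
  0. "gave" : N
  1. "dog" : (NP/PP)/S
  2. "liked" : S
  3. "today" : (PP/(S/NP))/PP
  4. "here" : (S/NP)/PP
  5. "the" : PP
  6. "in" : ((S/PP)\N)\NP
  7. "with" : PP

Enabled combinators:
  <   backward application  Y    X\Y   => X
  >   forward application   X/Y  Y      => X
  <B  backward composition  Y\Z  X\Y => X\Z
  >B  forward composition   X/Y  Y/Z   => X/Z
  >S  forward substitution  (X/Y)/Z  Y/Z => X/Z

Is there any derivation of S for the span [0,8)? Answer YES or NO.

[0,8] S   >
  [0,7] S/PP   <
    [0,1] "gave" : N
    [1,7] (S/PP)\N   <
      [1,6] NP   >
        [1,5] NP/PP   >B
          [1,3] NP/PP   >
            [1,2] "dog" : (NP/PP)/S
            [2,3] "liked" : S
          [3,5] PP/PP   >S
            [3,4] "today" : (PP/(S/NP))/PP
            [4,5] "here" : (S/NP)/PP
        [5,6] "the" : PP
      [6,7] "in" : ((S/PP)\N)\NP
  [7,8] "with" : PP

YES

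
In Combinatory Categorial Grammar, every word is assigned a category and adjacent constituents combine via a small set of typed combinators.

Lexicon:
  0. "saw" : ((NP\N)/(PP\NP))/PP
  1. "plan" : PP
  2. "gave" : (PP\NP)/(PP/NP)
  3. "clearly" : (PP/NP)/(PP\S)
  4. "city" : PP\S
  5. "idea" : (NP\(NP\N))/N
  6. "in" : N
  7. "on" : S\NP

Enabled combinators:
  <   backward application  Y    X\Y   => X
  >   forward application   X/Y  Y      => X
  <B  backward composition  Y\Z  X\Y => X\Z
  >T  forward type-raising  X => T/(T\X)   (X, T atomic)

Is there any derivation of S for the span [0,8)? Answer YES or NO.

[0,8] S   <
  [0,7] NP   <
    [0,5] NP\N   >
      [0,2] (NP\N)/(PP\NP)   >
        [0,1] "saw" : ((NP\N)/(PP\NP))/PP
        [1,2] "plan" : PP
      [2,5] PP\NP   >
        [2,3] "gave" : (PP\NP)/(PP/NP)
        [3,5] PP/NP   >
          [3,4] "clearly" : (PP/NP)/(PP\S)
          [4,5] "city" : PP\S
    [5,7] NP\(NP\N)   >
      [5,6] "idea" : (NP\(NP\N))/N
      [6,7] "in" : N
  [7,8] "on" : S\NP

YES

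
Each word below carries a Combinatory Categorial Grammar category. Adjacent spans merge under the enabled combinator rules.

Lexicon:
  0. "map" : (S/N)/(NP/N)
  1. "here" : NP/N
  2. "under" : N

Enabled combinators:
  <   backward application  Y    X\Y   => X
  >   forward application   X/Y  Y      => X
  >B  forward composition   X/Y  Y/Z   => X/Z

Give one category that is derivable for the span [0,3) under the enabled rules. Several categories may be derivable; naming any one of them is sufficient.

S

[0,3] S   >
  [0,2] S/N   >
    [0,1] "map" : (S/N)/(NP/N)
    [1,2] "here" : NP/N
  [2,3] "under" : N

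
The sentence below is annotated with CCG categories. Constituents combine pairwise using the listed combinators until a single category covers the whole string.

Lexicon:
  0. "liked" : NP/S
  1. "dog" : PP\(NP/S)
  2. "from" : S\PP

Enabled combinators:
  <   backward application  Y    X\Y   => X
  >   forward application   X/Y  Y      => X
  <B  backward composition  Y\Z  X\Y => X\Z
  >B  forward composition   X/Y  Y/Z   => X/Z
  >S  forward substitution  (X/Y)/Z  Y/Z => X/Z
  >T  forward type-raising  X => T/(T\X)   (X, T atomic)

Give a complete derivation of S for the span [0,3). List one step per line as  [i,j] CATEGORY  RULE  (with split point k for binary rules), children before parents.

[0,3] S   <
  [0,2] PP   <
    [0,1] "liked" : NP/S
    [1,2] "dog" : PP\(NP/S)
  [2,3] "from" : S\PP

[0,1] NP/S  lex  "liked"
[1,2] PP\(NP/S)  lex  "dog"
[0,2] PP  <  k=1
[2,3] S\PP  lex  "from"
[0,3] S  <  k=2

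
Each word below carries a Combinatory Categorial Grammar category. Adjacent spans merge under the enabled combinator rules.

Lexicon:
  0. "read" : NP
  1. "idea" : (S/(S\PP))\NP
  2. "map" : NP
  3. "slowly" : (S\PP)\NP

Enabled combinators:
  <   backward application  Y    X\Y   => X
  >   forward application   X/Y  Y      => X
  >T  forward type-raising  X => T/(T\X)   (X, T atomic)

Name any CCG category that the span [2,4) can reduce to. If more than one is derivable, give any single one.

[0,4] S   >
  [0,2] S/(S\PP)   <
    [0,1] "read" : NP
    [1,2] "idea" : (S/(S\PP))\NP
  [2,4] S\PP   <
    [2,3] "map" : NP
    [3,4] "slowly" : (S\PP)\NP

S\PP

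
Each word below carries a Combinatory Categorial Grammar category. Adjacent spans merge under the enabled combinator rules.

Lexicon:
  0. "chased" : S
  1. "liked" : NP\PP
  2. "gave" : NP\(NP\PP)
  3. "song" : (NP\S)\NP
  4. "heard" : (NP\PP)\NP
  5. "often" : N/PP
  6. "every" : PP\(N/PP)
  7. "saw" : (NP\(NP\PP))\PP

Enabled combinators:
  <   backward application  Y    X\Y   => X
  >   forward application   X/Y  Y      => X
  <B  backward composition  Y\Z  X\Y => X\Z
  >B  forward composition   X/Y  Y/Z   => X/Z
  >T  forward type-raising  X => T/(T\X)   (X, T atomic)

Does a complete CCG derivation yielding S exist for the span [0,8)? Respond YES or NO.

S NP\PP NP\(NP\PP) (NP\S)\NP (NP\PP)\NP N/PP PP\(N/PP) (NP\(NP\PP))\PP
CKY chart[0,8] = {N/(N\NP), NP, NP/(NP\NP), PP/(PP\NP), S/(S\NP)}; S ∉ chart

NO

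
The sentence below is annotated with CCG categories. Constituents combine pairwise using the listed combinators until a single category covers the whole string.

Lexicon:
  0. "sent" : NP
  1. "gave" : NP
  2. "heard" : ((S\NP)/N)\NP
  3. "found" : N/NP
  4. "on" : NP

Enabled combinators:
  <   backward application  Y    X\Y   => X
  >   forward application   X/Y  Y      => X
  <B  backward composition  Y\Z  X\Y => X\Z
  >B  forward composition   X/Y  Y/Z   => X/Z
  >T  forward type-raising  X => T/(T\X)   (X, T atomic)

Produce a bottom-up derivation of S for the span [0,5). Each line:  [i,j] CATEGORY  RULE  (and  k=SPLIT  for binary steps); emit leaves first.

[0,5] S   <
  [0,1] "sent" : NP
  [1,5] S\NP   >
    [1,3] (S\NP)/N   <
      [1,2] "gave" : NP
      [2,3] "heard" : ((S\NP)/N)\NP
    [3,5] N   >
      [3,4] "found" : N/NP
      [4,5] "on" : NP

[0,1] NP  lex  "sent"
[1,2] NP  lex  "gave"
[2,3] ((S\NP)/N)\NP  lex  "heard"
[1,3] (S\NP)/N  <  k=2
[3,4] N/NP  lex  "found"
[4,5] NP  lex  "on"
[3,5] N  >  k=4
[1,5] S\NP  >  k=3
[0,5] S  <  k=1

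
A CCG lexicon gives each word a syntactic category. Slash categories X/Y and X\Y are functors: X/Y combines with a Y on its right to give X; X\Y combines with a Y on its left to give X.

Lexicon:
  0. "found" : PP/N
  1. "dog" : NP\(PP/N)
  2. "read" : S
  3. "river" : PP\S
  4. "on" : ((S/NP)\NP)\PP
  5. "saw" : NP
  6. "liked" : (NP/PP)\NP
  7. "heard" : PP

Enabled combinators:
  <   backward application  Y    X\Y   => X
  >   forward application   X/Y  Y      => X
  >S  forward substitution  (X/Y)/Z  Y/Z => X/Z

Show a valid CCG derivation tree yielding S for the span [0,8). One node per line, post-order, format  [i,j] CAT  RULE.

[0,1] PP/N  lex  "found"
[1,2] NP\(PP/N)  lex  "dog"
[0,2] NP  <  k=1
[2,3] S  lex  "read"
[3,4] PP\S  lex  "river"
[2,4] PP  <  k=3
[4,5] ((S/NP)\NP)\PP  lex  "on"
[2,5] (S/NP)\NP  <  k=4
[0,5] S/NP  <  k=2
[5,6] NP  lex  "saw"
[6,7] (NP/PP)\NP  lex  "liked"
[5,7] NP/PP  <  k=6
[7,8] PP  lex  "heard"
[5,8] NP  >  k=7
[0,8] S  >  k=5

[0,8] S   >
  [0,5] S/NP   <
    [0,2] NP   <
      [0,1] "found" : PP/N
      [1,2] "dog" : NP\(PP/N)
    [2,5] (S/NP)\NP   <
      [2,4] PP   <
        [2,3] "read" : S
        [3,4] "river" : PP\S
      [4,5] "on" : ((S/NP)\NP)\PP
  [5,8] NP   >
    [5,7] NP/PP   <
      [5,6] "saw" : NP
      [6,7] "liked" : (NP/PP)\NP
    [7,8] "heard" : PP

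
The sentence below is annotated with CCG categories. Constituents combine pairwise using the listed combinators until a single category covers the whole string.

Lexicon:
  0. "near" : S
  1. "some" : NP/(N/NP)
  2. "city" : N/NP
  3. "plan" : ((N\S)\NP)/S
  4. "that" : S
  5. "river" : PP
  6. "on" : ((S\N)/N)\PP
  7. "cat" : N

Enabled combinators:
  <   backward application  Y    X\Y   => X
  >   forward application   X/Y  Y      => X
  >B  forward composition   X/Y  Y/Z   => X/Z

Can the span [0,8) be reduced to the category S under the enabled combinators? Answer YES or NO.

[0,8] S   <
  [0,5] N   <
    [0,1] "near" : S
    [1,5] N\S   <
      [1,3] NP   >
        [1,2] "some" : NP/(N/NP)
        [2,3] "city" : N/NP
      [3,5] (N\S)\NP   >
        [3,4] "plan" : ((N\S)\NP)/S
        [4,5] "that" : S
  [5,8] S\N   >
    [5,7] (S\N)/N   <
      [5,6] "river" : PP
      [6,7] "on" : ((S\N)/N)\PP
    [7,8] "cat" : N

YES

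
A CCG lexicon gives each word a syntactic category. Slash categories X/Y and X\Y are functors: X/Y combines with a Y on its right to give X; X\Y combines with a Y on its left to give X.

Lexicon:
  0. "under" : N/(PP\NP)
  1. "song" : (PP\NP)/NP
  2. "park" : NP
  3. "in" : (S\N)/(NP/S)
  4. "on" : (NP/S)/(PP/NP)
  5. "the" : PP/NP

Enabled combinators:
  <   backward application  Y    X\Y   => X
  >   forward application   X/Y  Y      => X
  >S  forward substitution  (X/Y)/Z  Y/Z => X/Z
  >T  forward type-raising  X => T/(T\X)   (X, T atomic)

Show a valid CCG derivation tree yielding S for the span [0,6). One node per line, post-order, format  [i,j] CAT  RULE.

[0,6] S   <
  [0,3] N   >
    [0,1] "under" : N/(PP\NP)
    [1,3] PP\NP   >
      [1,2] "song" : (PP\NP)/NP
      [2,3] "park" : NP
  [3,6] S\N   >
    [3,4] "in" : (S\N)/(NP/S)
    [4,6] NP/S   >
      [4,5] "on" : (NP/S)/(PP/NP)
      [5,6] "the" : PP/NP

[0,1] N/(PP\NP)  lex  "under"
[1,2] (PP\NP)/NP  lex  "song"
[2,3] NP  lex  "park"
[1,3] PP\NP  >  k=2
[0,3] N  >  k=1
[3,4] (S\N)/(NP/S)  lex  "in"
[4,5] (NP/S)/(PP/NP)  lex  "on"
[5,6] PP/NP  lex  "the"
[4,6] NP/S  >  k=5
[3,6] S\N  >  k=4
[0,6] S  <  k=3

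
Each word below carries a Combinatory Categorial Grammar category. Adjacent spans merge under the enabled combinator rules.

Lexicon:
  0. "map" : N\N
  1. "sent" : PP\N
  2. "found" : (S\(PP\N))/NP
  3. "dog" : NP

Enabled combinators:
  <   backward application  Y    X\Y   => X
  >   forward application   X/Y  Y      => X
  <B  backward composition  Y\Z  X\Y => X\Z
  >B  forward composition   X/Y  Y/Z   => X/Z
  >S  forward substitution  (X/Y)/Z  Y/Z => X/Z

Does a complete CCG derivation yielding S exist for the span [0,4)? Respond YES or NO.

[0,4] S   <
  [0,2] PP\N   <B
    [0,1] "map" : N\N
    [1,2] "sent" : PP\N
  [2,4] S\(PP\N)   >
    [2,3] "found" : (S\(PP\N))/NP
    [3,4] "dog" : NP

YES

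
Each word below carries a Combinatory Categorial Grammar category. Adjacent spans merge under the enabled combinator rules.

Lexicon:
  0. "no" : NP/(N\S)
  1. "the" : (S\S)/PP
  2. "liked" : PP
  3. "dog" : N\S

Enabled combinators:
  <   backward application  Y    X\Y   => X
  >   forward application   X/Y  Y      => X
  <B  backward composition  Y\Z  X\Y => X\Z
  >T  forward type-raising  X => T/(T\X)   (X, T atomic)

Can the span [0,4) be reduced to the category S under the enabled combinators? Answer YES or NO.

NP/(N\S) (S\S)/PP PP N\S
CKY chart[0,4] = {N/(N\NP), NP, NP/(NP\NP), PP/(PP\NP), S/(S\NP)}; S ∉ chart

NO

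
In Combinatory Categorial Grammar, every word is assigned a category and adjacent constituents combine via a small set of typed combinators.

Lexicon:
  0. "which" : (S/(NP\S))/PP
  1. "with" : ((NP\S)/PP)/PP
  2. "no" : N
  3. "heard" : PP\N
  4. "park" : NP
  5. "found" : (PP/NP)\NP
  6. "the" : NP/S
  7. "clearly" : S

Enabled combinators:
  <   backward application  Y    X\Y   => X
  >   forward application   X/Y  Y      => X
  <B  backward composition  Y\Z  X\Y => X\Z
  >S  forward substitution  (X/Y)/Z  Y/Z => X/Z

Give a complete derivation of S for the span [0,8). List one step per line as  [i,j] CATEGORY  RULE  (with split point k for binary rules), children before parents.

[0,8] S   >
  [0,4] S/PP   >S
    [0,1] "which" : (S/(NP\S))/PP
    [1,4] (NP\S)/PP   >
      [1,2] "with" : ((NP\S)/PP)/PP
      [2,4] PP   <
        [2,3] "no" : N
        [3,4] "heard" : PP\N
  [4,8] PP   >
    [4,6] PP/NP   <
      [4,5] "park" : NP
      [5,6] "found" : (PP/NP)\NP
    [6,8] NP   >
      [6,7] "the" : NP/S
      [7,8] "clearly" : S

[0,1] (S/(NP\S))/PP  lex  "which"
[1,2] ((NP\S)/PP)/PP  lex  "with"
[2,3] N  lex  "no"
[3,4] PP\N  lex  "heard"
[2,4] PP  <  k=3
[1,4] (NP\S)/PP  >  k=2
[0,4] S/PP  >S  k=1
[4,5] NP  lex  "park"
[5,6] (PP/NP)\NP  lex  "found"
[4,6] PP/NP  <  k=5
[6,7] NP/S  lex  "the"
[7,8] S  lex  "clearly"
[6,8] NP  >  k=7
[4,8] PP  >  k=6
[0,8] S  >  k=4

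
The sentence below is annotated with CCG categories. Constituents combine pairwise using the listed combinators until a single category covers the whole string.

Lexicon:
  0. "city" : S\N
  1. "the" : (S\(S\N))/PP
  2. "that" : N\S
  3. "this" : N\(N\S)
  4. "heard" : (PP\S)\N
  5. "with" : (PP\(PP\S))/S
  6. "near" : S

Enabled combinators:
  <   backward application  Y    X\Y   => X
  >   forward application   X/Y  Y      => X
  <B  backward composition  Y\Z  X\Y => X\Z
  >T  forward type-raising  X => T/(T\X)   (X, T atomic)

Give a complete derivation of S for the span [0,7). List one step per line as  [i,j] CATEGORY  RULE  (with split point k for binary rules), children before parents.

[0,7] S   <
  [0,1] "city" : S\N
  [1,7] S\(S\N)   >
    [1,2] "the" : (S\(S\N))/PP
    [2,7] PP   <
      [2,5] PP\S   <
        [2,4] N   <
          [2,3] "that" : N\S
          [3,4] "this" : N\(N\S)
        [4,5] "heard" : (PP\S)\N
      [5,7] PP\(PP\S)   >
        [5,6] "with" : (PP\(PP\S))/S
        [6,7] "near" : S

[0,1] S\N  lex  "city"
[1,2] (S\(S\N))/PP  lex  "the"
[2,3] N\S  lex  "that"
[3,4] N\(N\S)  lex  "this"
[2,4] N  <  k=3
[4,5] (PP\S)\N  lex  "heard"
[2,5] PP\S  <  k=4
[5,6] (PP\(PP\S))/S  lex  "with"
[6,7] S  lex  "near"
[5,7] PP\(PP\S)  >  k=6
[2,7] PP  <  k=5
[1,7] S\(S\N)  >  k=2
[0,7] S  <  k=1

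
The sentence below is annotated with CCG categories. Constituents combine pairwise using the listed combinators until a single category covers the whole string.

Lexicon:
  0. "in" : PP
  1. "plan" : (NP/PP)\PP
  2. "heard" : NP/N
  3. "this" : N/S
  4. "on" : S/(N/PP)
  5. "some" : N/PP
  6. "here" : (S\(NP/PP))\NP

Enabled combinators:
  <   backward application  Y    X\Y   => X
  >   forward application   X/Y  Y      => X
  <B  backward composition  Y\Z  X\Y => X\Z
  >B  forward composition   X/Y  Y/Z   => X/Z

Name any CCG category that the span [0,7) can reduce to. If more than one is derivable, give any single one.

[0,7] S   <
  [0,1] "in" : PP
  [1,7] S\PP   <B
    [1,2] "plan" : (NP/PP)\PP
    [2,7] S\(NP/PP)   <
      [2,6] NP   >
        [2,4] NP/S   >B
          [2,3] "heard" : NP/N
          [3,4] "this" : N/S
        [4,6] S   >
          [4,5] "on" : S/(N/PP)
          [5,6] "some" : N/PP
      [6,7] "here" : (S\(NP/PP))\NP

S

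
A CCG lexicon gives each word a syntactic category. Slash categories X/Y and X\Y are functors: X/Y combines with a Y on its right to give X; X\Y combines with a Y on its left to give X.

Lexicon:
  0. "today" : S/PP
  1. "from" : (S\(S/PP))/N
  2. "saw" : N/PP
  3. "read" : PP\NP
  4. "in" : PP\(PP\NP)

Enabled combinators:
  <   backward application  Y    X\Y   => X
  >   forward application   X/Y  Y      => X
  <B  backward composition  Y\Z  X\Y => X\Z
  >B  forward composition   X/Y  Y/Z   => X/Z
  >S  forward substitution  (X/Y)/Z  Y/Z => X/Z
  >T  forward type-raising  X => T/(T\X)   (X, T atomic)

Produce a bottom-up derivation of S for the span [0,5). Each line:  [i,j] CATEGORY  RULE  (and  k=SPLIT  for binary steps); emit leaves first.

[0,1] S/PP  lex  "today"
[1,2] (S\(S/PP))/N  lex  "from"
[2,3] N/PP  lex  "saw"
[3,4] PP\NP  lex  "read"
[4,5] PP\(PP\NP)  lex  "in"
[3,5] PP  <  k=4
[2,5] N  >  k=3
[1,5] S\(S/PP)  >  k=2
[0,5] S  <  k=1

[0,5] S   <
  [0,1] "today" : S/PP
  [1,5] S\(S/PP)   >
    [1,2] "from" : (S\(S/PP))/N
    [2,5] N   >
      [2,3] "saw" : N/PP
      [3,5] PP   <
        [3,4] "read" : PP\NP
        [4,5] "in" : PP\(PP\NP)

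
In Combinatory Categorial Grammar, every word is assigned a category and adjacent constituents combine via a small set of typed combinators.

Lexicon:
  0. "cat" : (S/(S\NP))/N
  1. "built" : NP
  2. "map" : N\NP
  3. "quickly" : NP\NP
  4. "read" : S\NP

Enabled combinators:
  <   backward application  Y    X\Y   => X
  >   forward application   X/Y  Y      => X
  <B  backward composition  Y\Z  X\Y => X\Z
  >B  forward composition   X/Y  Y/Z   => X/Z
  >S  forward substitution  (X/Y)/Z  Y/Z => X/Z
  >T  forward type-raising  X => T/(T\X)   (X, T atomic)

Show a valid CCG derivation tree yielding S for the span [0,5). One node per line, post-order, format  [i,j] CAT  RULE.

[0,1] (S/(S\NP))/N  lex  "cat"
[1,2] NP  lex  "built"
[2,3] N\NP  lex  "map"
[1,3] N  <  k=2
[0,3] S/(S\NP)  >  k=1
[3,4] NP\NP  lex  "quickly"
[4,5] S\NP  lex  "read"
[3,5] S\NP  <B  k=4
[0,5] S  >  k=3

[0,5] S   >
  [0,3] S/(S\NP)   >
    [0,1] "cat" : (S/(S\NP))/N
    [1,3] N   <
      [1,2] "built" : NP
      [2,3] "map" : N\NP
  [3,5] S\NP   <B
    [3,4] "quickly" : NP\NP
    [4,5] "read" : S\NP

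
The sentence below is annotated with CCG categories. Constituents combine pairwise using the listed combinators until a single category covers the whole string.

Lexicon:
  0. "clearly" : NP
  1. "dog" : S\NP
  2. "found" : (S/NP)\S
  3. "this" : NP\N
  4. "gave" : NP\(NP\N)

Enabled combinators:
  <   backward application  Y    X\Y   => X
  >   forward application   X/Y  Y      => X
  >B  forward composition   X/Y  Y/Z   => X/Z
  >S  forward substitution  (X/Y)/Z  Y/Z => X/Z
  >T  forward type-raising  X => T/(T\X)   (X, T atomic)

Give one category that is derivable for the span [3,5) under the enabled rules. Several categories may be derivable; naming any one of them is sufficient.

NP

[0,5] S   >
  [0,3] S/NP   <
    [0,2] S   >
      [0,1] S/(S\NP)   >T
        [0,1] "clearly" : NP
      [1,2] "dog" : S\NP
    [2,3] "found" : (S/NP)\S
  [3,5] NP   <
    [3,4] "this" : NP\N
    [4,5] "gave" : NP\(NP\N)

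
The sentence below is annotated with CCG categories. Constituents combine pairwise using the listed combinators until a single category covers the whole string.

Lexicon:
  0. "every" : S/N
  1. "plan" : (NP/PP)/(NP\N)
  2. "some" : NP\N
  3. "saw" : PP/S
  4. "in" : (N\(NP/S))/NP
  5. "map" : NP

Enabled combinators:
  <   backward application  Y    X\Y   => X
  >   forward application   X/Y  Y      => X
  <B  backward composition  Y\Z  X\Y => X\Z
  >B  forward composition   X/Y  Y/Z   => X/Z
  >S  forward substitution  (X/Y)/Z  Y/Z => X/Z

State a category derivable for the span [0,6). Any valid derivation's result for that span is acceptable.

[0,6] S   >
  [0,1] "every" : S/N
  [1,6] N   <
    [1,4] NP/S   >B
      [1,3] NP/PP   >
        [1,2] "plan" : (NP/PP)/(NP\N)
        [2,3] "some" : NP\N
      [3,4] "saw" : PP/S
    [4,6] N\(NP/S)   >
      [4,5] "in" : (N\(NP/S))/NP
      [5,6] "map" : NP

S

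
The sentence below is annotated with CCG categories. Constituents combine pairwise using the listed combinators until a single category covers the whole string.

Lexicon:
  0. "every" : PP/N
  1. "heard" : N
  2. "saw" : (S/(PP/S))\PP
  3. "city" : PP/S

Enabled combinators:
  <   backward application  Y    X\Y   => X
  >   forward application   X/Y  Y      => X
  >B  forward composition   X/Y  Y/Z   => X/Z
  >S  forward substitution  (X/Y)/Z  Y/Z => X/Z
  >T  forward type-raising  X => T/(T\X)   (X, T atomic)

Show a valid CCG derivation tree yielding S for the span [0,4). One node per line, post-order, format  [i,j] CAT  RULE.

[0,4] S   >
  [0,3] S/(PP/S)   <
    [0,2] PP   >
      [0,1] "every" : PP/N
      [1,2] "heard" : N
    [2,3] "saw" : (S/(PP/S))\PP
  [3,4] "city" : PP/S

[0,1] PP/N  lex  "every"
[1,2] N  lex  "heard"
[0,2] PP  >  k=1
[2,3] (S/(PP/S))\PP  lex  "saw"
[0,3] S/(PP/S)  <  k=2
[3,4] PP/S  lex  "city"
[0,4] S  >  k=3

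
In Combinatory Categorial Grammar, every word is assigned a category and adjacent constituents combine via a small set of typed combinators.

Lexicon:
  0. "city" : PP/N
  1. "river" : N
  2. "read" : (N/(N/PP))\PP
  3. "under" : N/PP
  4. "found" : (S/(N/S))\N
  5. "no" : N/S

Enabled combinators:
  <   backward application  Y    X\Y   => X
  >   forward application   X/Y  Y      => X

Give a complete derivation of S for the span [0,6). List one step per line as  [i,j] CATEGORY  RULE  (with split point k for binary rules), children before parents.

[0,1] PP/N  lex  "city"
[1,2] N  lex  "river"
[0,2] PP  >  k=1
[2,3] (N/(N/PP))\PP  lex  "read"
[0,3] N/(N/PP)  <  k=2
[3,4] N/PP  lex  "under"
[0,4] N  >  k=3
[4,5] (S/(N/S))\N  lex  "found"
[0,5] S/(N/S)  <  k=4
[5,6] N/S  lex  "no"
[0,6] S  >  k=5

[0,6] S   >
  [0,5] S/(N/S)   <
    [0,4] N   >
      [0,3] N/(N/PP)   <
        [0,2] PP   >
          [0,1] "city" : PP/N
          [1,2] "river" : N
        [2,3] "read" : (N/(N/PP))\PP
      [3,4] "under" : N/PP
    [4,5] "found" : (S/(N/S))\N
  [5,6] "no" : N/S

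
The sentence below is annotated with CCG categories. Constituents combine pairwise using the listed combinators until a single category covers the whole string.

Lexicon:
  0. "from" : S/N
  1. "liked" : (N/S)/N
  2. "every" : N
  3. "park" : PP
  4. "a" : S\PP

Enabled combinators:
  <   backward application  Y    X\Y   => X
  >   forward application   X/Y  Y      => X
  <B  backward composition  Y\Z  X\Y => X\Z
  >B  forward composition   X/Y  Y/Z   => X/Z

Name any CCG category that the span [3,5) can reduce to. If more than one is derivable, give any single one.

[0,5] S   >
  [0,1] "from" : S/N
  [1,5] N   >
    [1,3] N/S   >
      [1,2] "liked" : (N/S)/N
      [2,3] "every" : N
    [3,5] S   <
      [3,4] "park" : PP
      [4,5] "a" : S\PP

S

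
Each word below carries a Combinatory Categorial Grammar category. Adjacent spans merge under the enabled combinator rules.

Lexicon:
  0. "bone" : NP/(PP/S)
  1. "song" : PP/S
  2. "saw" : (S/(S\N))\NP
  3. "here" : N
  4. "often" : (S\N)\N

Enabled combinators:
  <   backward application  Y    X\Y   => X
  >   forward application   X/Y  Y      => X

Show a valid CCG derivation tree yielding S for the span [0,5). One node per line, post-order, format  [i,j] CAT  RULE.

[0,1] NP/(PP/S)  lex  "bone"
[1,2] PP/S  lex  "song"
[0,2] NP  >  k=1
[2,3] (S/(S\N))\NP  lex  "saw"
[0,3] S/(S\N)  <  k=2
[3,4] N  lex  "here"
[4,5] (S\N)\N  lex  "often"
[3,5] S\N  <  k=4
[0,5] S  >  k=3

[0,5] S   >
  [0,3] S/(S\N)   <
    [0,2] NP   >
      [0,1] "bone" : NP/(PP/S)
      [1,2] "song" : PP/S
    [2,3] "saw" : (S/(S\N))\NP
  [3,5] S\N   <
    [3,4] "here" : N
    [4,5] "often" : (S\N)\N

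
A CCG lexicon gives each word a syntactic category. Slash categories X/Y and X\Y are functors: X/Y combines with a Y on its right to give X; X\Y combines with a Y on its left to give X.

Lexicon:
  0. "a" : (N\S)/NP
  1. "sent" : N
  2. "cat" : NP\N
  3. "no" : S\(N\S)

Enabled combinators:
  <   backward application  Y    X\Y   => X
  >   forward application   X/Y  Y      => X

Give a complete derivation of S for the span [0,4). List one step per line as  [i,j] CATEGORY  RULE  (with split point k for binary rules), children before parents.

[0,1] (N\S)/NP  lex  "a"
[1,2] N  lex  "sent"
[2,3] NP\N  lex  "cat"
[1,3] NP  <  k=2
[0,3] N\S  >  k=1
[3,4] S\(N\S)  lex  "no"
[0,4] S  <  k=3

[0,4] S   <
  [0,3] N\S   >
    [0,1] "a" : (N\S)/NP
    [1,3] NP   <
      [1,2] "sent" : N
      [2,3] "cat" : NP\N
  [3,4] "no" : S\(N\S)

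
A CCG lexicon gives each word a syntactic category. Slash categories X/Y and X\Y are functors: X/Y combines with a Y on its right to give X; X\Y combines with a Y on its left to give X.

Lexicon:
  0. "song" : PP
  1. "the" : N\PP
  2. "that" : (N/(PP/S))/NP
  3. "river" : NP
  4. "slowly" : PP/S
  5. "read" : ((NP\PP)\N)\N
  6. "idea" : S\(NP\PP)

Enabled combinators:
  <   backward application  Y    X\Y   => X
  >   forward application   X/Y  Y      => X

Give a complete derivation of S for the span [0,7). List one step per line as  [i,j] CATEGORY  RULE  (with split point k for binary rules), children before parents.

[0,1] PP  lex  "song"
[1,2] N\PP  lex  "the"
[0,2] N  <  k=1
[2,3] (N/(PP/S))/NP  lex  "that"
[3,4] NP  lex  "river"
[2,4] N/(PP/S)  >  k=3
[4,5] PP/S  lex  "slowly"
[2,5] N  >  k=4
[5,6] ((NP\PP)\N)\N  lex  "read"
[2,6] (NP\PP)\N  <  k=5
[0,6] NP\PP  <  k=2
[6,7] S\(NP\PP)  lex  "idea"
[0,7] S  <  k=6

[0,7] S   <
  [0,6] NP\PP   <
    [0,2] N   <
      [0,1] "song" : PP
      [1,2] "the" : N\PP
    [2,6] (NP\PP)\N   <
      [2,5] N   >
        [2,4] N/(PP/S)   >
          [2,3] "that" : (N/(PP/S))/NP
          [3,4] "river" : NP
        [4,5] "slowly" : PP/S
      [5,6] "read" : ((NP\PP)\N)\N
  [6,7] "idea" : S\(NP\PP)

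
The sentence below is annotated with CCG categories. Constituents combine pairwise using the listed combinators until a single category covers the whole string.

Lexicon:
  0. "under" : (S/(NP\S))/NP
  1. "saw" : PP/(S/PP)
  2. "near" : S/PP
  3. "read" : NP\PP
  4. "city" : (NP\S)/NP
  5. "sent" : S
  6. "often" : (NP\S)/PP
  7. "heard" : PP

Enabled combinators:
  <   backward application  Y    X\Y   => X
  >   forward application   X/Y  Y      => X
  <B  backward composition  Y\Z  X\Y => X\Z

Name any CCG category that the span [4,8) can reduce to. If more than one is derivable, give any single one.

NP\S

[0,8] S   >
  [0,4] S/(NP\S)   >
    [0,1] "under" : (S/(NP\S))/NP
    [1,4] NP   <
      [1,3] PP   >
        [1,2] "saw" : PP/(S/PP)
        [2,3] "near" : S/PP
      [3,4] "read" : NP\PP
  [4,8] NP\S   >
    [4,5] "city" : (NP\S)/NP
    [5,8] NP   <
      [5,6] "sent" : S
      [6,8] NP\S   >
        [6,7] "often" : (NP\S)/PP
        [7,8] "heard" : PP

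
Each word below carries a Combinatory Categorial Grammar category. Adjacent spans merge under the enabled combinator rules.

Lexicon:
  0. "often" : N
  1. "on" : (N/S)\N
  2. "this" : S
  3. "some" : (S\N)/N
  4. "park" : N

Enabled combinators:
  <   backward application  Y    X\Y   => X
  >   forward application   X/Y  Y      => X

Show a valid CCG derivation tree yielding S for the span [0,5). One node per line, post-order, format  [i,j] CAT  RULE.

[0,1] N  lex  "often"
[1,2] (N/S)\N  lex  "on"
[0,2] N/S  <  k=1
[2,3] S  lex  "this"
[0,3] N  >  k=2
[3,4] (S\N)/N  lex  "some"
[4,5] N  lex  "park"
[3,5] S\N  >  k=4
[0,5] S  <  k=3

[0,5] S   <
  [0,3] N   >
    [0,2] N/S   <
      [0,1] "often" : N
      [1,2] "on" : (N/S)\N
    [2,3] "this" : S
  [3,5] S\N   >
    [3,4] "some" : (S\N)/N
    [4,5] "park" : N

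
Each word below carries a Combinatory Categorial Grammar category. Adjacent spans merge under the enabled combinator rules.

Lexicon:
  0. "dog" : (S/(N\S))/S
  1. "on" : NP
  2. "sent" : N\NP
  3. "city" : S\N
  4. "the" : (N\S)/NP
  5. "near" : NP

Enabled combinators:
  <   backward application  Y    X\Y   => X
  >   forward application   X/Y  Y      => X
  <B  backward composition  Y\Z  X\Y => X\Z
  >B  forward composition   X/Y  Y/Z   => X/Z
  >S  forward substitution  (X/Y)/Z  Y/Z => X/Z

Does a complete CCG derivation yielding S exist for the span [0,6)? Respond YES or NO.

[0,6] S   >
  [0,4] S/(N\S)   >
    [0,1] "dog" : (S/(N\S))/S
    [1,4] S   <
      [1,3] N   <
        [1,2] "on" : NP
        [2,3] "sent" : N\NP
      [3,4] "city" : S\N
  [4,6] N\S   >
    [4,5] "the" : (N\S)/NP
    [5,6] "near" : NP

YES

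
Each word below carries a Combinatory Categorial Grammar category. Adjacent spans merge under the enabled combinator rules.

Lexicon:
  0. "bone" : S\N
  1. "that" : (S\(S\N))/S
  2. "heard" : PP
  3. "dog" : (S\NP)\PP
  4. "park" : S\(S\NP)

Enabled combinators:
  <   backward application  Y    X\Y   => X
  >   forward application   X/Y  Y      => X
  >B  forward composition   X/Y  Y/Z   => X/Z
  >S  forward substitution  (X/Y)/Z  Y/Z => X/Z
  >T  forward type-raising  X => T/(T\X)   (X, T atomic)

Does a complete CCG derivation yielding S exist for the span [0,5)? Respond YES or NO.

[0,5] S   <
  [0,1] "bone" : S\N
  [1,5] S\(S\N)   >
    [1,2] "that" : (S\(S\N))/S
    [2,5] S   <
      [2,4] S\NP   <
        [2,3] "heard" : PP
        [3,4] "dog" : (S\NP)\PP
      [4,5] "park" : S\(S\NP)

YES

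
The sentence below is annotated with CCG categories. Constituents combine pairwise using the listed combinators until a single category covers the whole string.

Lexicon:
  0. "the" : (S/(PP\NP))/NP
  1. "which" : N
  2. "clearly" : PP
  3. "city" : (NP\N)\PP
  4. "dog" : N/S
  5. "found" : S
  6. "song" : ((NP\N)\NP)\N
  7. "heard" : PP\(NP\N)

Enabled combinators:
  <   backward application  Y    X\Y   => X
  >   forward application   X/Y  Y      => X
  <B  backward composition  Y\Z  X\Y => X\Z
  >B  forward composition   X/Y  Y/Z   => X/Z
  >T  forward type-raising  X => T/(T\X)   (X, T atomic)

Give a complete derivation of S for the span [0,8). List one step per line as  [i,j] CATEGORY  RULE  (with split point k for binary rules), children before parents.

[0,8] S   >
  [0,4] S/(PP\NP)   >
    [0,1] "the" : (S/(PP\NP))/NP
    [1,4] NP   >
      [1,2] NP/(NP\N)   >T
        [1,2] "which" : N
      [2,4] NP\N   <
        [2,3] "clearly" : PP
        [3,4] "city" : (NP\N)\PP
  [4,8] PP\NP   <B
    [4,7] (NP\N)\NP   <
      [4,6] N   >
        [4,5] "dog" : N/S
        [5,6] "found" : S
      [6,7] "song" : ((NP\N)\NP)\N
    [7,8] "heard" : PP\(NP\N)

[0,1] (S/(PP\NP))/NP  lex  "the"
[1,2] N  lex  "which"
[1,2] NP/(NP\N)  >T
[2,3] PP  lex  "clearly"
[3,4] (NP\N)\PP  lex  "city"
[2,4] NP\N  <  k=3
[1,4] NP  >  k=2
[0,4] S/(PP\NP)  >  k=1
[4,5] N/S  lex  "dog"
[5,6] S  lex  "found"
[4,6] N  >  k=5
[6,7] ((NP\N)\NP)\N  lex  "song"
[4,7] (NP\N)\NP  <  k=6
[7,8] PP\(NP\N)  lex  "heard"
[4,8] PP\NP  <B  k=7
[0,8] S  >  k=4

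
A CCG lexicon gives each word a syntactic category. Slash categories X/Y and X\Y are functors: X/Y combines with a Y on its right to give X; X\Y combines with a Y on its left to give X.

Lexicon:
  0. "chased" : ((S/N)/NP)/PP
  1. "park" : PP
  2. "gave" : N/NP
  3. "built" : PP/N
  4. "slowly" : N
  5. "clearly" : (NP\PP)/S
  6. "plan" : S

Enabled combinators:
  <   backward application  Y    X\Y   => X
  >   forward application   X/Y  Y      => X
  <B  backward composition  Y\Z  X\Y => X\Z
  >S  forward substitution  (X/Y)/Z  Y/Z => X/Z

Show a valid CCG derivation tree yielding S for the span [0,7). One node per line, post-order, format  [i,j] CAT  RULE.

[0,1] ((S/N)/NP)/PP  lex  "chased"
[1,2] PP  lex  "park"
[0,2] (S/N)/NP  >  k=1
[2,3] N/NP  lex  "gave"
[0,3] S/NP  >S  k=2
[3,4] PP/N  lex  "built"
[4,5] N  lex  "slowly"
[3,5] PP  >  k=4
[5,6] (NP\PP)/S  lex  "clearly"
[6,7] S  lex  "plan"
[5,7] NP\PP  >  k=6
[3,7] NP  <  k=5
[0,7] S  >  k=3

[0,7] S   >
  [0,3] S/NP   >S
    [0,2] (S/N)/NP   >
      [0,1] "chased" : ((S/N)/NP)/PP
      [1,2] "park" : PP
    [2,3] "gave" : N/NP
  [3,7] NP   <
    [3,5] PP   >
      [3,4] "built" : PP/N
      [4,5] "slowly" : N
    [5,7] NP\PP   >
      [5,6] "clearly" : (NP\PP)/S
      [6,7] "plan" : S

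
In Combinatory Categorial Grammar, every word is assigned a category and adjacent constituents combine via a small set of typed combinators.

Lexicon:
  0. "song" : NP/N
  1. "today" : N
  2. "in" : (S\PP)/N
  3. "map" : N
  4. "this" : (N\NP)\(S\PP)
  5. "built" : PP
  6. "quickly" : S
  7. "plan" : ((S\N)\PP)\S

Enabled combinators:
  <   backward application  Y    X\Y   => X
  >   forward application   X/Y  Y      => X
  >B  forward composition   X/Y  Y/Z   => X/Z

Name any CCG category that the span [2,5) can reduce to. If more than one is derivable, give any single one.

[0,8] S   <
  [0,5] N   <
    [0,2] NP   >
      [0,1] "song" : NP/N
      [1,2] "today" : N
    [2,5] N\NP   <
      [2,4] S\PP   >
        [2,3] "in" : (S\PP)/N
        [3,4] "map" : N
      [4,5] "this" : (N\NP)\(S\PP)
  [5,8] S\N   <
    [5,6] "built" : PP
    [6,8] (S\N)\PP   <
      [6,7] "quickly" : S
      [7,8] "plan" : ((S\N)\PP)\S

N\NP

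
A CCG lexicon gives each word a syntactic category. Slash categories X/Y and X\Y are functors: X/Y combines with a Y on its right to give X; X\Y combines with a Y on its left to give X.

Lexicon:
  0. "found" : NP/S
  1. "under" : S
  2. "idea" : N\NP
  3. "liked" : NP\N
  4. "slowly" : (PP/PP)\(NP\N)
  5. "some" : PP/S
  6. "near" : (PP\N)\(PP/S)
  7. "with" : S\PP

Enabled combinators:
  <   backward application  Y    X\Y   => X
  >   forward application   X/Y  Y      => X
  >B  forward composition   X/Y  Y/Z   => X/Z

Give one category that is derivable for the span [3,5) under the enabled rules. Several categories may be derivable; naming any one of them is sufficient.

PP/PP

[0,8] S   <
  [0,7] PP   <
    [0,3] N   <
      [0,2] NP   >
        [0,1] "found" : NP/S
        [1,2] "under" : S
      [2,3] "idea" : N\NP
    [3,7] PP\N   <
      [3,6] PP/S   >B
        [3,5] PP/PP   <
          [3,4] "liked" : NP\N
          [4,5] "slowly" : (PP/PP)\(NP\N)
        [5,6] "some" : PP/S
      [6,7] "near" : (PP\N)\(PP/S)
  [7,8] "with" : S\PP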